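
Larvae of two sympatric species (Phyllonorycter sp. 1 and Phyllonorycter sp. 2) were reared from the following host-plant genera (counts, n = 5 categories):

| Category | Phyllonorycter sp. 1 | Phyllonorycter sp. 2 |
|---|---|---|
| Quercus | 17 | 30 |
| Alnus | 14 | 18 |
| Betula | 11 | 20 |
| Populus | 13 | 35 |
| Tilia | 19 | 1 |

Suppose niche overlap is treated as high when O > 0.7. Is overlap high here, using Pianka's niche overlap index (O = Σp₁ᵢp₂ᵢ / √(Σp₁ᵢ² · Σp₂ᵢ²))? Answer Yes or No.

Proportions for Phyllonorycter sp. 1 (n=74): 17/74=0.2297, 14/74=0.1892, 11/74=0.1486, 13/74=0.1757, 19/74=0.2568
Proportions for Phyllonorycter sp. 2 (n=104): 30/104=0.2885, 18/104=0.1731, 20/104=0.1923, 35/104=0.3365, 1/104=0.0096
Σ p₁ᵢp₂ᵢ = 0.066268 + 0.032751 + 0.028576 + 0.059123 + 0.002465 = 0.189183
Σp_1ᵢ² = 0.2297² + 0.1892² + 0.1486² + 0.1757² + 0.2568² = 0.052762 + 0.035797 + 0.022082 + 0.030870 + 0.065946 = 0.207457
Σp_2ᵢ² = 0.2885² + 0.1731² + 0.1923² + 0.3365² + 0.0096² = 0.083232 + 0.029964 + 0.036979 + 0.113232 + 0.000092 = 0.263499
O = 0.189183 / √(0.207457 × 0.263499) = 0.189183 / 0.2338049 = 0.8091
O = 0.8091 > 0.7 → Yes.

Yes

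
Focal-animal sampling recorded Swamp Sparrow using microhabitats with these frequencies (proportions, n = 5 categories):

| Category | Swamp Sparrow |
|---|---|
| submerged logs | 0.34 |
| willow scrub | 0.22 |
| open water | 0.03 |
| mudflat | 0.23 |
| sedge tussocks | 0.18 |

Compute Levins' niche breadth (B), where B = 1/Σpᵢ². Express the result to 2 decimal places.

4.00

Σpᵢ² = 0.34² + 0.22² + 0.03² + 0.23² + 0.18² = 0.1156 + 0.0484 + 0.0009 + 0.0529 + 0.0324 = 0.2502
B = 1 / 0.2502 = 3.9968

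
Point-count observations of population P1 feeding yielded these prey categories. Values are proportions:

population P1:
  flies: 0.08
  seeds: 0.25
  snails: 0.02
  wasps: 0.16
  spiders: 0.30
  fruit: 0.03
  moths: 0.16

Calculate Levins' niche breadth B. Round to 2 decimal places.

4.73

Σpᵢ² = 0.08² + 0.25² + 0.02² + 0.16² + 0.30² + 0.03² + 0.16² = 0.0064 + 0.0625 + 0.0004 + 0.0256 + 0.0900 + 0.0009 + 0.0256 = 0.2114
B = 1 / 0.2114 = 4.7304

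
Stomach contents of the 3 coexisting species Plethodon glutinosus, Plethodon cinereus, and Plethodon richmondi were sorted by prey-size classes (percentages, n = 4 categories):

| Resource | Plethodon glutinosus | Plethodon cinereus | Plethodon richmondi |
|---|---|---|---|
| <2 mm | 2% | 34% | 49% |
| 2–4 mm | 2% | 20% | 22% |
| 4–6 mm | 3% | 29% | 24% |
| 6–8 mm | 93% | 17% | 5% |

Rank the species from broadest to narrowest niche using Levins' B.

Plethodon cinereus > Plethodon richmondi > Plethodon glutinosus

Convert percentages to proportions (divide by 100).
Σp_glutᵢ² = 0.02² + 0.02² + 0.03² + 0.93² = 0.0004 + 0.0004 + 0.0009 + 0.8649 = 0.8666
B_glut = 1 / 0.8666 = 1.1539
Σp_cineᵢ² = 0.34² + 0.20² + 0.29² + 0.17² = 0.1156 + 0.0400 + 0.0841 + 0.0289 = 0.2686
B_cine = 1 / 0.2686 = 3.7230
Σp_richᵢ² = 0.49² + 0.22² + 0.24² + 0.05² = 0.2401 + 0.0484 + 0.0576 + 0.0025 = 0.3486
B_rich = 1 / 0.3486 = 2.8686
Ranking by B (broadest → narrowest): Plethodon cinereus (3.72) > Plethodon richmondi (2.87) > Plethodon glutinosus (1.15)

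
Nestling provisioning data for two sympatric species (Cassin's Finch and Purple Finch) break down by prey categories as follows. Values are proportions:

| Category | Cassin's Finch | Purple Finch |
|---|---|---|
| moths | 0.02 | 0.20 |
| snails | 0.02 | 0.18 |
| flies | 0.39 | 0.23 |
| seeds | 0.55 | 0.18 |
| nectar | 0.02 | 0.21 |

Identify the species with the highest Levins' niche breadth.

Purple Finch

Σp_Cassᵢ² = 0.02² + 0.02² + 0.39² + 0.55² + 0.02² = 0.0004 + 0.0004 + 0.1521 + 0.3025 + 0.0004 = 0.4558
B_Cass = 1 / 0.4558 = 2.1939
Σp_Purpᵢ² = 0.20² + 0.18² + 0.23² + 0.18² + 0.21² = 0.0400 + 0.0324 + 0.0529 + 0.0324 + 0.0441 = 0.2018
B_Purp = 1 / 0.2018 = 4.9554
Highest B → broadest niche (most generalist): Purple Finch (B = 4.96).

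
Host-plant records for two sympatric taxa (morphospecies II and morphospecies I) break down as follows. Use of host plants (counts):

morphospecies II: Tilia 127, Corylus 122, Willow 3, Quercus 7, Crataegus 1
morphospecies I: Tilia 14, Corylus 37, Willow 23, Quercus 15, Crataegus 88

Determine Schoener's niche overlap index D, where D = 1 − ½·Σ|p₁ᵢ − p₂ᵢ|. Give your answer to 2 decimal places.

Proportions for morphospecies II (n=260): 127/260=0.4885, 122/260=0.4692, 3/260=0.0115, 7/260=0.0269, 1/260=0.0038
Proportions for morphospecies I (n=177): 14/177=0.0791, 37/177=0.2090, 23/177=0.1299, 15/177=0.0847, 88/177=0.4972
Σ|p₁ᵢ − p₂ᵢ| = 0.4094 + 0.2602 + 0.1184 + 0.0578 + 0.4934 = 1.3392
D = 1 − ½ × 1.3392 = 1 − 0.66960 = 0.33040

0.33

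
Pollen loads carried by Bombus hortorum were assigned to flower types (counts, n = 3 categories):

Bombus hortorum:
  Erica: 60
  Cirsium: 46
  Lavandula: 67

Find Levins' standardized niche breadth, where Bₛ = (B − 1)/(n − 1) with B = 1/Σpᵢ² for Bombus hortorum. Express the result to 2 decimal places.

0.97

Proportions for Bombus hortorum (n=173): 60/173=0.3468, 46/173=0.2659, 67/173=0.3873
Σpᵢ² = 0.3468² + 0.2659² + 0.3873² = 0.120270 + 0.070703 + 0.150001 = 0.340974
B = 1 / 0.340974 = 2.9328
Bₛ = (B − 1)/(n − 1) = (2.9328 − 1)/(3 − 1) = 1.9328/2 = 0.9664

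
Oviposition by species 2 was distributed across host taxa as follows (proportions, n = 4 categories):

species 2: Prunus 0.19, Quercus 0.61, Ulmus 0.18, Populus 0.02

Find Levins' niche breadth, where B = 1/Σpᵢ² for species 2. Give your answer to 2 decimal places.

Σpᵢ² = 0.19² + 0.61² + 0.18² + 0.02² = 0.0361 + 0.3721 + 0.0324 + 0.0004 = 0.4410
B = 1 / 0.4410 = 2.2676

2.27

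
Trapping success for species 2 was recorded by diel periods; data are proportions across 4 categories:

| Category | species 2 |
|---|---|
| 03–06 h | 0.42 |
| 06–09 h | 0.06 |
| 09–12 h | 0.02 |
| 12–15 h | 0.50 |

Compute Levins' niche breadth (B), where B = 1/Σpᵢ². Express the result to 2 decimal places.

2.32

Σpᵢ² = 0.42² + 0.06² + 0.02² + 0.50² = 0.1764 + 0.0036 + 0.0004 + 0.2500 = 0.4304
B = 1 / 0.4304 = 2.3234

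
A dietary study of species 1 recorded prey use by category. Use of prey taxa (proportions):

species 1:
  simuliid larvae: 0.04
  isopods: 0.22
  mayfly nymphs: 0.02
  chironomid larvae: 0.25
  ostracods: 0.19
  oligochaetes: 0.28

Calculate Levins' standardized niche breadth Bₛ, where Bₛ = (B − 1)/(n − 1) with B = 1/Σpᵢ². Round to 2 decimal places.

0.68

Σpᵢ² = 0.04² + 0.22² + 0.02² + 0.25² + 0.19² + 0.28² = 0.0016 + 0.0484 + 0.0004 + 0.0625 + 0.0361 + 0.0784 = 0.2274
B = 1 / 0.2274 = 4.3975
Bₛ = (B − 1)/(n − 1) = (4.3975 − 1)/(6 − 1) = 3.3975/5 = 0.6795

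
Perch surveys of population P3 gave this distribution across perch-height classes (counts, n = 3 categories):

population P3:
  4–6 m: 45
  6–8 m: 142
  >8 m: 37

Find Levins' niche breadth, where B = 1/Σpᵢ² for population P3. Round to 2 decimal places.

2.13

Proportions for population P3 (n=224): 45/224=0.2009, 142/224=0.6339, 37/224=0.1652
Σpᵢ² = 0.2009² + 0.6339² + 0.1652² = 0.040361 + 0.401829 + 0.027291 = 0.469481
B = 1 / 0.469481 = 2.1300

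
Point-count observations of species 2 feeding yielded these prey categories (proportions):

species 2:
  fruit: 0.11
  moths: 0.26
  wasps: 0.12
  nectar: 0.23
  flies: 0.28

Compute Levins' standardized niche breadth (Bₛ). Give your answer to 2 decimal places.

Σpᵢ² = 0.11² + 0.26² + 0.12² + 0.23² + 0.28² = 0.0121 + 0.0676 + 0.0144 + 0.0529 + 0.0784 = 0.2254
B = 1 / 0.2254 = 4.4366
Bₛ = (B − 1)/(n − 1) = (4.4366 − 1)/(5 − 1) = 3.4366/4 = 0.8592

0.86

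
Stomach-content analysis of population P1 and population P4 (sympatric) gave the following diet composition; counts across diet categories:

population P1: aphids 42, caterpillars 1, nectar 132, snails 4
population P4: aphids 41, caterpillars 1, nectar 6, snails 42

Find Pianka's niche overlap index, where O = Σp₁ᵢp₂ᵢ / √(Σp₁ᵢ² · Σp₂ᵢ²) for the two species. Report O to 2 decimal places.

Proportions for population P1 (n=179): 42/179=0.2346, 1/179=0.0056, 132/179=0.7374, 4/179=0.0223
Proportions for population P4 (n=90): 41/90=0.4556, 1/90=0.0111, 6/90=0.0667, 42/90=0.4667
Σ p₁ᵢp₂ᵢ = 0.106884 + 0.000062 + 0.049185 + 0.010407 = 0.166538
Σp_1ᵢ² = 0.2346² + 0.0056² + 0.7374² + 0.0223² = 0.055037 + 0.000031 + 0.543759 + 0.000497 = 0.599324
Σp_2ᵢ² = 0.4556² + 0.0111² + 0.0667² + 0.4667² = 0.207571 + 0.000123 + 0.004449 + 0.217809 = 0.429952
O = 0.166538 / √(0.599324 × 0.429952) = 0.166538 / 0.5076225 = 0.3281

0.33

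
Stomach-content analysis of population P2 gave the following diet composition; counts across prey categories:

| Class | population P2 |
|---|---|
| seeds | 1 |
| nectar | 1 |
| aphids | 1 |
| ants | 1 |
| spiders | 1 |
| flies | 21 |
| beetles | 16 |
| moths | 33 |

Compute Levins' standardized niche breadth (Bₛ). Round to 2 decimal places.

Proportions for population P2 (n=75): 1/75=0.0133, 1/75=0.0133, 1/75=0.0133, 1/75=0.0133, 1/75=0.0133, 21/75=0.2800, 16/75=0.2133, 33/75=0.4400
Σpᵢ² = 0.0133² + 0.0133² + 0.0133² + 0.0133² + 0.0133² + 0.2800² + 0.2133² + 0.4400² = 0.000177 + 0.000177 + 0.000177 + 0.000177 + 0.000177 + 0.078400 + 0.045497 + 0.193600 = 0.318382
B = 1 / 0.318382 = 3.1409
Bₛ = (B − 1)/(n − 1) = (3.1409 − 1)/(8 − 1) = 2.1409/7 = 0.3058

0.31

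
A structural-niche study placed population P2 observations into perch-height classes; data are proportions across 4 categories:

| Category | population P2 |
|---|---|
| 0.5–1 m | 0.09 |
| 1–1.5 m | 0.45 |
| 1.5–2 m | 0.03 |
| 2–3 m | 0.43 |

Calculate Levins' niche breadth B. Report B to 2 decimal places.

Σpᵢ² = 0.09² + 0.45² + 0.03² + 0.43² = 0.0081 + 0.2025 + 0.0009 + 0.1849 = 0.3964
B = 1 / 0.3964 = 2.5227

2.52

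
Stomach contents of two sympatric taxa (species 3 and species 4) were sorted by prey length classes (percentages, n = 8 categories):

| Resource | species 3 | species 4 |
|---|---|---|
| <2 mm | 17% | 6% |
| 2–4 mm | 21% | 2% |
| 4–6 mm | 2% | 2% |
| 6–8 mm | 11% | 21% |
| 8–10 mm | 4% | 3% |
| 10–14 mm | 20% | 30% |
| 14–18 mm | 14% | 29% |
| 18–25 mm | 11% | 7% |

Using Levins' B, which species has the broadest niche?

species 3

Convert percentages to proportions (divide by 100).
Σp_3ᵢ² = 0.17² + 0.21² + 0.02² + 0.11² + 0.04² + 0.20² + 0.14² + 0.11² = 0.0289 + 0.0441 + 0.0004 + 0.0121 + 0.0016 + 0.0400 + 0.0196 + 0.0121 = 0.1588
B_3 = 1 / 0.1588 = 6.2972
Σp_4ᵢ² = 0.06² + 0.02² + 0.02² + 0.21² + 0.03² + 0.30² + 0.29² + 0.07² = 0.0036 + 0.0004 + 0.0004 + 0.0441 + 0.0009 + 0.0900 + 0.0841 + 0.0049 = 0.2284
B_4 = 1 / 0.2284 = 4.3783
Highest B → broadest niche (most generalist): species 3 (B = 6.30).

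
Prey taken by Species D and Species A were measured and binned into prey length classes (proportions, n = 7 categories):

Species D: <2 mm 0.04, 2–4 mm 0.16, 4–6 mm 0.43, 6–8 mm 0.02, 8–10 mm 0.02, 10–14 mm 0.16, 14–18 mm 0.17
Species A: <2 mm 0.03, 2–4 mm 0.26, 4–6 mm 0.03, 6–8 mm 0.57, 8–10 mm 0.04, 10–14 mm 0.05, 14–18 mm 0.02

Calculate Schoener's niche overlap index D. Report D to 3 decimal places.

0.330

Σ|p₁ᵢ − p₂ᵢ| = 0.01 + 0.10 + 0.40 + 0.55 + 0.02 + 0.11 + 0.15 = 1.34
D = 1 − ½ × 1.34 = 1 − 0.670 = 0.33000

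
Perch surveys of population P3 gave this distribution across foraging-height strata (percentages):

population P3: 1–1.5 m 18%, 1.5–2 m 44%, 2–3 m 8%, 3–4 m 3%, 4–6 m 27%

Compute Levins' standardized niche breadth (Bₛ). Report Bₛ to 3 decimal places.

Convert percentages to proportions (divide by 100).
Σpᵢ² = 0.18² + 0.44² + 0.08² + 0.03² + 0.27² = 0.0324 + 0.1936 + 0.0064 + 0.0009 + 0.0729 = 0.3062
B = 1 / 0.3062 = 3.26584
Bₛ = (B − 1)/(n − 1) = (3.26584 − 1)/(5 − 1) = 2.26584/4 = 0.56646

0.566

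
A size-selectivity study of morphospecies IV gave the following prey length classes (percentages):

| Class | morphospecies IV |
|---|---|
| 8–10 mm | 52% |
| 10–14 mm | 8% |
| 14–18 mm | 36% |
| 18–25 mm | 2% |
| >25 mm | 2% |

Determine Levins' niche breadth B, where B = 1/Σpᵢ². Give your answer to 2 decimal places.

2.46

Convert percentages to proportions (divide by 100).
Σpᵢ² = 0.52² + 0.08² + 0.36² + 0.02² + 0.02² = 0.2704 + 0.0064 + 0.1296 + 0.0004 + 0.0004 = 0.4072
B = 1 / 0.4072 = 2.4558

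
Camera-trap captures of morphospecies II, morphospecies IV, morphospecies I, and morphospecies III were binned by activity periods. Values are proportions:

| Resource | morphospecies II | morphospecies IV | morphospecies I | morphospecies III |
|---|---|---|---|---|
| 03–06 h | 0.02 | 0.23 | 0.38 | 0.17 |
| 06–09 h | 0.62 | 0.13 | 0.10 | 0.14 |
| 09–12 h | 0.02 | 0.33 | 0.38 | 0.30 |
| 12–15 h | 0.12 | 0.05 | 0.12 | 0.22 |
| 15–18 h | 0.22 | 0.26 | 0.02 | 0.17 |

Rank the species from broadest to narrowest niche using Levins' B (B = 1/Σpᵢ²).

Σp_IIᵢ² = 0.02² + 0.62² + 0.02² + 0.12² + 0.22² = 0.0004 + 0.3844 + 0.0004 + 0.0144 + 0.0484 = 0.4480
B_II = 1 / 0.4480 = 2.2321
Σp_IVᵢ² = 0.23² + 0.13² + 0.33² + 0.05² + 0.26² = 0.0529 + 0.0169 + 0.1089 + 0.0025 + 0.0676 = 0.2488
B_IV = 1 / 0.2488 = 4.0193
Σp_Iᵢ² = 0.38² + 0.10² + 0.38² + 0.12² + 0.02² = 0.1444 + 0.0100 + 0.1444 + 0.0144 + 0.0004 = 0.3136
B_I = 1 / 0.3136 = 3.1888
Σp_IIIᵢ² = 0.17² + 0.14² + 0.30² + 0.22² + 0.17² = 0.0289 + 0.0196 + 0.0900 + 0.0484 + 0.0289 = 0.2158
B_III = 1 / 0.2158 = 4.6339
Ranking by B (broadest → narrowest): morphospecies III (4.63) > morphospecies IV (4.02) > morphospecies I (3.19) > morphospecies II (2.23)

morphospecies III > morphospecies IV > morphospecies I > morphospecies II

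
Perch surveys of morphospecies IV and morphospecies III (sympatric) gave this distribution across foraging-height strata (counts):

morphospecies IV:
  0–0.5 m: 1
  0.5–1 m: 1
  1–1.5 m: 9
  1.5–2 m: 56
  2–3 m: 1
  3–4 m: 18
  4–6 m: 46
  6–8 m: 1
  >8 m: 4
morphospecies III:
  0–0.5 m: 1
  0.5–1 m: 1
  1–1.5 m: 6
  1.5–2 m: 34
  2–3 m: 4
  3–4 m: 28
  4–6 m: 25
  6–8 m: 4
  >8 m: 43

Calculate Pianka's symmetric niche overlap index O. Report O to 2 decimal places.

Proportions for morphospecies IV (n=137): 1/137=0.0073, 1/137=0.0073, 9/137=0.0657, 56/137=0.4088, 1/137=0.0073, 18/137=0.1314, 46/137=0.3358, 1/137=0.0073, 4/137=0.0292
Proportions for morphospecies III (n=146): 1/146=0.0068, 1/146=0.0068, 6/146=0.0411, 34/146=0.2329, 4/146=0.0274, 28/146=0.1918, 25/146=0.1712, 4/146=0.0274, 43/146=0.2945
Σ p₁ᵢp₂ᵢ = 0.000050 + 0.000050 + 0.002700 + 0.095210 + 0.000200 + 0.025203 + 0.057489 + 0.000200 + 0.008599 = 0.189701
Σp_1ᵢ² = 0.0073² + 0.0073² + 0.0657² + 0.4088² + 0.0073² + 0.1314² + 0.3358² + 0.0073² + 0.0292² = 0.000053 + 0.000053 + 0.004316 + 0.167117 + 0.000053 + 0.017266 + 0.112762 + 0.000053 + 0.000853 = 0.302526
Σp_2ᵢ² = 0.0068² + 0.0068² + 0.0411² + 0.2329² + 0.0274² + 0.1918² + 0.1712² + 0.0274² + 0.2945² = 0.000046 + 0.000046 + 0.001689 + 0.054242 + 0.000751 + 0.036787 + 0.029309 + 0.000751 + 0.086730 = 0.210351
O = 0.189701 / √(0.302526 × 0.210351) = 0.189701 / 0.2522631 = 0.7520

0.75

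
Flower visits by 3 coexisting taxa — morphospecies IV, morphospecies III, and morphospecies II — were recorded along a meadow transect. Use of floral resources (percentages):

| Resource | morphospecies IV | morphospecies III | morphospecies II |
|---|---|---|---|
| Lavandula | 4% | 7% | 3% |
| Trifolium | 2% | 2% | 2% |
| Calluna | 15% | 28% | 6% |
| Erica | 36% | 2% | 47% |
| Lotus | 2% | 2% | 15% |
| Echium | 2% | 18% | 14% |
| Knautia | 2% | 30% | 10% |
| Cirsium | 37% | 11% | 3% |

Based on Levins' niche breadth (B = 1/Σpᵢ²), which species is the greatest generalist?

morphospecies III

Convert percentages to proportions (divide by 100).
Σp_IVᵢ² = 0.04² + 0.02² + 0.15² + 0.36² + 0.02² + 0.02² + 0.02² + 0.37² = 0.0016 + 0.0004 + 0.0225 + 0.1296 + 0.0004 + 0.0004 + 0.0004 + 0.1369 = 0.2922
B_IV = 1 / 0.2922 = 3.4223
Σp_IIIᵢ² = 0.07² + 0.02² + 0.28² + 0.02² + 0.02² + 0.18² + 0.30² + 0.11² = 0.0049 + 0.0004 + 0.0784 + 0.0004 + 0.0004 + 0.0324 + 0.0900 + 0.0121 = 0.2190
B_III = 1 / 0.2190 = 4.5662
Σp_IIᵢ² = 0.03² + 0.02² + 0.06² + 0.47² + 0.15² + 0.14² + 0.10² + 0.03² = 0.0009 + 0.0004 + 0.0036 + 0.2209 + 0.0225 + 0.0196 + 0.0100 + 0.0009 = 0.2788
B_II = 1 / 0.2788 = 3.5868
Highest B → broadest niche (most generalist): morphospecies III (B = 4.57).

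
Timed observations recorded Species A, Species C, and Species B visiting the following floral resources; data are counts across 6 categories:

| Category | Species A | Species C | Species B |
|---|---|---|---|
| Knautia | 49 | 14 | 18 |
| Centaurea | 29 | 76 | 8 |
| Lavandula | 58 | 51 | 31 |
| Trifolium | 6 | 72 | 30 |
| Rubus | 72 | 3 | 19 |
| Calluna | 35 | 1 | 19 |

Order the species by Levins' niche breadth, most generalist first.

Species B > Species A > Species C

Proportions for Species A (n=249): 49/249=0.1968, 29/249=0.1165, 58/249=0.2329, 6/249=0.0241, 72/249=0.2892, 35/249=0.1406
Proportions for Species C (n=217): 14/217=0.0645, 76/217=0.3502, 51/217=0.2350, 72/217=0.3318, 3/217=0.0138, 1/217=0.0046
Proportions for Species B (n=125): 18/125=0.1440, 8/125=0.0640, 31/125=0.2480, 30/125=0.2400, 19/125=0.1520, 19/125=0.1520
Σp_Aᵢ² = 0.1968² + 0.1165² + 0.2329² + 0.0241² + 0.2892² + 0.1406² = 0.038730 + 0.013572 + 0.054242 + 0.000581 + 0.083637 + 0.019768 = 0.210530
B_A = 1 / 0.210530 = 4.7499
Σp_Cᵢ² = 0.0645² + 0.3502² + 0.2350² + 0.3318² + 0.0138² + 0.0046² = 0.004160 + 0.122640 + 0.055225 + 0.110091 + 0.000190 + 0.000021 = 0.292327
B_C = 1 / 0.292327 = 3.4208
Σp_Bᵢ² = 0.1440² + 0.0640² + 0.2480² + 0.2400² + 0.1520² + 0.1520² = 0.020736 + 0.004096 + 0.061504 + 0.057600 + 0.023104 + 0.023104 = 0.190144
B_B = 1 / 0.190144 = 5.2592
Ranking by B (broadest → narrowest): Species B (5.26) > Species A (4.75) > Species C (3.42)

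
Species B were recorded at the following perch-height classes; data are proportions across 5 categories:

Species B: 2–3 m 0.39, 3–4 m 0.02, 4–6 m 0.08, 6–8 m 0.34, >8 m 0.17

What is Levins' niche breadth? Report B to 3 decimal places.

3.296

Σpᵢ² = 0.39² + 0.02² + 0.08² + 0.34² + 0.17² = 0.1521 + 0.0004 + 0.0064 + 0.1156 + 0.0289 = 0.3034
B = 1 / 0.3034 = 3.29598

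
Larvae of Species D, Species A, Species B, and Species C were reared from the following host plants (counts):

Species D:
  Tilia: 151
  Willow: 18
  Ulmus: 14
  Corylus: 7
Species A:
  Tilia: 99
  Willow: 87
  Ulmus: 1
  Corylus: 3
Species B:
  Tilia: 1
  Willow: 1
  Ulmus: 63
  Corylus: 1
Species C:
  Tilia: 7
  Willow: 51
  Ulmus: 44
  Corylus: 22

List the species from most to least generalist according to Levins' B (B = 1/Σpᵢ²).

Species C > Species A > Species D > Species B

Proportions for Species D (n=190): 151/190=0.7947, 18/190=0.0947, 14/190=0.0737, 7/190=0.0368
Proportions for Species A (n=190): 99/190=0.5211, 87/190=0.4579, 1/190=0.0053, 3/190=0.0158
Proportions for Species B (n=66): 1/66=0.0152, 1/66=0.0152, 63/66=0.9545, 1/66=0.0152
Proportions for Species C (n=124): 7/124=0.0565, 51/124=0.4113, 44/124=0.3548, 22/124=0.1774
Σp_Dᵢ² = 0.7947² + 0.0947² + 0.0737² + 0.0368² = 0.631548 + 0.008968 + 0.005432 + 0.001354 = 0.647302
B_D = 1 / 0.647302 = 1.5449
Σp_Aᵢ² = 0.5211² + 0.4579² + 0.0053² + 0.0158² = 0.271545 + 0.209672 + 0.000028 + 0.000250 = 0.481495
B_A = 1 / 0.481495 = 2.0769
Σp_Bᵢ² = 0.0152² + 0.0152² + 0.9545² + 0.0152² = 0.000231 + 0.000231 + 0.911070 + 0.000231 = 0.911763
B_B = 1 / 0.911763 = 1.0968
Σp_Cᵢ² = 0.0565² + 0.4113² + 0.3548² + 0.1774² = 0.003192 + 0.169168 + 0.125883 + 0.031471 = 0.329714
B_C = 1 / 0.329714 = 3.0329
Ranking by B (broadest → narrowest): Species C (3.03) > Species A (2.08) > Species D (1.54) > Species B (1.10)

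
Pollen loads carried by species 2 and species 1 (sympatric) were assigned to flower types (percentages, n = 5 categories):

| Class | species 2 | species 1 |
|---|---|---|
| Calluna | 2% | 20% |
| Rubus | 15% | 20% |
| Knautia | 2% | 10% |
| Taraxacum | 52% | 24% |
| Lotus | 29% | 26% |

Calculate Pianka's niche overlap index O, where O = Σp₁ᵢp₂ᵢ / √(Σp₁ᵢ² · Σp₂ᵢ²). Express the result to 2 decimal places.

0.83

Convert percentages to proportions (divide by 100).
Σ p₁ᵢp₂ᵢ = 0.0040 + 0.0300 + 0.0020 + 0.1248 + 0.0754 = 0.2362
Σp_1ᵢ² = 0.02² + 0.15² + 0.02² + 0.52² + 0.29² = 0.0004 + 0.0225 + 0.0004 + 0.2704 + 0.0841 = 0.3778
Σp_2ᵢ² = 0.20² + 0.20² + 0.10² + 0.24² + 0.26² = 0.0400 + 0.0400 + 0.0100 + 0.0576 + 0.0676 = 0.2152
O = 0.2362 / √(0.3778 × 0.2152) = 0.2362 / 0.28514 = 0.8284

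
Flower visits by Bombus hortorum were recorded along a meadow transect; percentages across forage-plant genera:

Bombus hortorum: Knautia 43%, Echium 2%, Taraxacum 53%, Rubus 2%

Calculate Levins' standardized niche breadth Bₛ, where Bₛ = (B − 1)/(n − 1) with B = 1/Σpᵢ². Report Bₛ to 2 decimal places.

0.38

Convert percentages to proportions (divide by 100).
Σpᵢ² = 0.43² + 0.02² + 0.53² + 0.02² = 0.1849 + 0.0004 + 0.2809 + 0.0004 = 0.4666
B = 1 / 0.4666 = 2.1432
Bₛ = (B − 1)/(n − 1) = (2.1432 − 1)/(4 − 1) = 1.1432/3 = 0.3811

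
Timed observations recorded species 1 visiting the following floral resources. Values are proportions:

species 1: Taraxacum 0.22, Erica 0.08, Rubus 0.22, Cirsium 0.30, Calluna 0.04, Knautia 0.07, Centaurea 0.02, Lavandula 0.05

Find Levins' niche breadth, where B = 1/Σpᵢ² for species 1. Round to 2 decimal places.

Σpᵢ² = 0.22² + 0.08² + 0.22² + 0.30² + 0.04² + 0.07² + 0.02² + 0.05² = 0.0484 + 0.0064 + 0.0484 + 0.0900 + 0.0016 + 0.0049 + 0.0004 + 0.0025 = 0.2026
B = 1 / 0.2026 = 4.9358

4.94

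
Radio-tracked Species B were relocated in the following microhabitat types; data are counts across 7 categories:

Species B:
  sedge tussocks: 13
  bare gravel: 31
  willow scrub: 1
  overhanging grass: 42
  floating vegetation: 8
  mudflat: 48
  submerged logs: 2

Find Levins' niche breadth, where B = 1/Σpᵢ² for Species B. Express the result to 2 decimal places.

Proportions for Species B (n=145): 13/145=0.0897, 31/145=0.2138, 1/145=0.0069, 42/145=0.2897, 8/145=0.0552, 48/145=0.3310, 2/145=0.0138
Σpᵢ² = 0.0897² + 0.2138² + 0.0069² + 0.2897² + 0.0552² + 0.3310² + 0.0138² = 0.008046 + 0.045710 + 0.000048 + 0.083926 + 0.003047 + 0.109561 + 0.000190 = 0.250528
B = 1 / 0.250528 = 3.9916

3.99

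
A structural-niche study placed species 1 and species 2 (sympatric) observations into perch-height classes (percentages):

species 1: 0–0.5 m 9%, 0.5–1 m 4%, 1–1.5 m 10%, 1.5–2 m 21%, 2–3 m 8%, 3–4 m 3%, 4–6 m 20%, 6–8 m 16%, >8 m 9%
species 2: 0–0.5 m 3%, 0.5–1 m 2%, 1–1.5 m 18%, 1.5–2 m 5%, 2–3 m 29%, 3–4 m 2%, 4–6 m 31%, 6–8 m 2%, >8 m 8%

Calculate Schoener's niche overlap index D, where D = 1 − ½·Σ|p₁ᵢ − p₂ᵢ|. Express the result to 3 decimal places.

0.600

Convert percentages to proportions (divide by 100).
Σ|p₁ᵢ − p₂ᵢ| = 0.06 + 0.02 + 0.08 + 0.16 + 0.21 + 0.01 + 0.11 + 0.14 + 0.01 = 0.80
D = 1 − ½ × 0.80 = 1 − 0.400 = 0.60000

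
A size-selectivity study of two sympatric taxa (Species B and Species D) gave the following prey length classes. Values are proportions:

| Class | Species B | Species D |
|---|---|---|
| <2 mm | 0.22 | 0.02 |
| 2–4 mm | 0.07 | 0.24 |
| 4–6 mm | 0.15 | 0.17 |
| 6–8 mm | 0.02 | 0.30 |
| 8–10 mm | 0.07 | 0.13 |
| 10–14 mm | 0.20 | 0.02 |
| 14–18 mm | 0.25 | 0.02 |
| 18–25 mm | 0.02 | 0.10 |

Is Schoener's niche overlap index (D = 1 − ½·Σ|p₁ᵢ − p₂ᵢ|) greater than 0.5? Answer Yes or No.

Σ|p₁ᵢ − p₂ᵢ| = 0.20 + 0.17 + 0.02 + 0.28 + 0.06 + 0.18 + 0.23 + 0.08 = 1.22
D = 1 − ½ × 1.22 = 1 − 0.610 = 0.3900
D = 0.3900 < 0.5 → No.

No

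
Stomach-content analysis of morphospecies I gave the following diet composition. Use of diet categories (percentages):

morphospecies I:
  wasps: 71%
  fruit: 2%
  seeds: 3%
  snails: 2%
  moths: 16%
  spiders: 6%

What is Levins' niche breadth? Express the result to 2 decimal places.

1.87

Convert percentages to proportions (divide by 100).
Σpᵢ² = 0.71² + 0.02² + 0.03² + 0.02² + 0.16² + 0.06² = 0.5041 + 0.0004 + 0.0009 + 0.0004 + 0.0256 + 0.0036 = 0.5350
B = 1 / 0.5350 = 1.8692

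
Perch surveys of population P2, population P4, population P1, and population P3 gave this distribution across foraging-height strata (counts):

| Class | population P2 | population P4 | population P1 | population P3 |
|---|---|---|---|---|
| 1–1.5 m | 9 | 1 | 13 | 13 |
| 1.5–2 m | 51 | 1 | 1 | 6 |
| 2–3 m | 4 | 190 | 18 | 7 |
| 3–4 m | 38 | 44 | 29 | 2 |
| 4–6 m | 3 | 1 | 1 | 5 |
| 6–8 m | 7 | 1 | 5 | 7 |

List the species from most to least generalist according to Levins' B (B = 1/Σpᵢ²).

Proportions for population P2 (n=112): 9/112=0.0804, 51/112=0.4554, 4/112=0.0357, 38/112=0.3393, 3/112=0.0268, 7/112=0.0625
Proportions for population P4 (n=238): 1/238=0.0042, 1/238=0.0042, 190/238=0.7983, 44/238=0.1849, 1/238=0.0042, 1/238=0.0042
Proportions for population P1 (n=67): 13/67=0.1940, 1/67=0.0149, 18/67=0.2687, 29/67=0.4328, 1/67=0.0149, 5/67=0.0746
Proportions for population P3 (n=40): 13/40=0.3250, 6/40=0.1500, 7/40=0.1750, 2/40=0.0500, 5/40=0.1250, 7/40=0.1750
Σp_P2ᵢ² = 0.0804² + 0.4554² + 0.0357² + 0.3393² + 0.0268² + 0.0625² = 0.006464 + 0.207389 + 0.001274 + 0.115124 + 0.000718 + 0.003906 = 0.334875
B_P2 = 1 / 0.334875 = 2.9862
Σp_P4ᵢ² = 0.0042² + 0.0042² + 0.7983² + 0.1849² + 0.0042² + 0.0042² = 0.000018 + 0.000018 + 0.637283 + 0.034188 + 0.000018 + 0.000018 = 0.671543
B_P4 = 1 / 0.671543 = 1.4891
Σp_P1ᵢ² = 0.1940² + 0.0149² + 0.2687² + 0.4328² + 0.0149² + 0.0746² = 0.037636 + 0.000222 + 0.072200 + 0.187316 + 0.000222 + 0.005565 = 0.303161
B_P1 = 1 / 0.303161 = 3.2986
Σp_P3ᵢ² = 0.3250² + 0.1500² + 0.1750² + 0.0500² + 0.1250² + 0.1750² = 0.105625 + 0.022500 + 0.030625 + 0.002500 + 0.015625 + 0.030625 = 0.207500
B_P3 = 1 / 0.207500 = 4.8193
Ranking by B (broadest → narrowest): population P3 (4.82) > population P1 (3.30) > population P2 (2.99) > population P4 (1.49)

population P3 > population P1 > population P2 > population P4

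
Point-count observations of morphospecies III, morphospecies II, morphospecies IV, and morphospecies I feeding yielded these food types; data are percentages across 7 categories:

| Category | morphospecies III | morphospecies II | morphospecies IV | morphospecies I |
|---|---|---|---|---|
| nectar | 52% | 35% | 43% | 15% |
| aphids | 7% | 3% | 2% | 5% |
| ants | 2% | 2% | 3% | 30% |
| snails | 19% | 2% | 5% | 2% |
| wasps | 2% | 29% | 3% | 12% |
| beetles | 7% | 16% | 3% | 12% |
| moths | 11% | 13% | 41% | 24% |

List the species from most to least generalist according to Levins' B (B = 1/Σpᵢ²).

morphospecies I > morphospecies II > morphospecies III > morphospecies IV

Convert percentages to proportions (divide by 100).
Σp_IIIᵢ² = 0.52² + 0.07² + 0.02² + 0.19² + 0.02² + 0.07² + 0.11² = 0.2704 + 0.0049 + 0.0004 + 0.0361 + 0.0004 + 0.0049 + 0.0121 = 0.3292
B_III = 1 / 0.3292 = 3.0377
Σp_IIᵢ² = 0.35² + 0.03² + 0.02² + 0.02² + 0.29² + 0.16² + 0.13² = 0.1225 + 0.0009 + 0.0004 + 0.0004 + 0.0841 + 0.0256 + 0.0169 = 0.2508
B_II = 1 / 0.2508 = 3.9872
Σp_IVᵢ² = 0.43² + 0.02² + 0.03² + 0.05² + 0.03² + 0.03² + 0.41² = 0.1849 + 0.0004 + 0.0009 + 0.0025 + 0.0009 + 0.0009 + 0.1681 = 0.3586
B_IV = 1 / 0.3586 = 2.7886
Σp_Iᵢ² = 0.15² + 0.05² + 0.30² + 0.02² + 0.12² + 0.12² + 0.24² = 0.0225 + 0.0025 + 0.0900 + 0.0004 + 0.0144 + 0.0144 + 0.0576 = 0.2018
B_I = 1 / 0.2018 = 4.9554
Ranking by B (broadest → narrowest): morphospecies I (4.96) > morphospecies II (3.99) > morphospecies III (3.04) > morphospecies IV (2.79)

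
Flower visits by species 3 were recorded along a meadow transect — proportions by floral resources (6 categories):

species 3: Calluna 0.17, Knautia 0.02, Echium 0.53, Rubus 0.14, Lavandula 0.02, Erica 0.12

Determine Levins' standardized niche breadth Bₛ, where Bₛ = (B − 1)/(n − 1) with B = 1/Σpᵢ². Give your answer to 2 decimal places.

Σpᵢ² = 0.17² + 0.02² + 0.53² + 0.14² + 0.02² + 0.12² = 0.0289 + 0.0004 + 0.2809 + 0.0196 + 0.0004 + 0.0144 = 0.3446
B = 1 / 0.3446 = 2.9019
Bₛ = (B − 1)/(n − 1) = (2.9019 − 1)/(6 − 1) = 1.9019/5 = 0.3804

0.38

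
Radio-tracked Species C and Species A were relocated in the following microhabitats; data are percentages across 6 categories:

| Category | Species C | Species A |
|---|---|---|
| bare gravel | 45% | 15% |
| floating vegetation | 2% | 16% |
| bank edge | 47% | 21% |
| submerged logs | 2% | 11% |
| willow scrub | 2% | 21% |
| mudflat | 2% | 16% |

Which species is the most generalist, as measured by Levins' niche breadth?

Species A

Convert percentages to proportions (divide by 100).
Σp_Cᵢ² = 0.45² + 0.02² + 0.47² + 0.02² + 0.02² + 0.02² = 0.2025 + 0.0004 + 0.2209 + 0.0004 + 0.0004 + 0.0004 = 0.4250
B_C = 1 / 0.4250 = 2.3529
Σp_Aᵢ² = 0.15² + 0.16² + 0.21² + 0.11² + 0.21² + 0.16² = 0.0225 + 0.0256 + 0.0441 + 0.0121 + 0.0441 + 0.0256 = 0.1740
B_A = 1 / 0.1740 = 5.7471
Highest B → broadest niche (most generalist): Species A (B = 5.75).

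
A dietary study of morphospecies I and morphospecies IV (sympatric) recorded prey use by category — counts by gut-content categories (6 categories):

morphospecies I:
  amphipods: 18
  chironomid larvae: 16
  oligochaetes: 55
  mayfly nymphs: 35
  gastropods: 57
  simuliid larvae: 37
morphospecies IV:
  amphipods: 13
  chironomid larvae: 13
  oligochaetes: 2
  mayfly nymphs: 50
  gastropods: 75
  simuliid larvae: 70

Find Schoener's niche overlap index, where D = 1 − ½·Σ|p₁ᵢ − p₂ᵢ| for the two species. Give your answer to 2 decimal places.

Proportions for morphospecies I (n=218): 18/218=0.0826, 16/218=0.0734, 55/218=0.2523, 35/218=0.1606, 57/218=0.2615, 37/218=0.1697
Proportions for morphospecies IV (n=223): 13/223=0.0583, 13/223=0.0583, 2/223=0.0090, 50/223=0.2242, 75/223=0.3363, 70/223=0.3139
Σ|p₁ᵢ − p₂ᵢ| = 0.0243 + 0.0151 + 0.2433 + 0.0636 + 0.0748 + 0.1442 = 0.5653
D = 1 − ½ × 0.5653 = 1 − 0.28265 = 0.71735

0.72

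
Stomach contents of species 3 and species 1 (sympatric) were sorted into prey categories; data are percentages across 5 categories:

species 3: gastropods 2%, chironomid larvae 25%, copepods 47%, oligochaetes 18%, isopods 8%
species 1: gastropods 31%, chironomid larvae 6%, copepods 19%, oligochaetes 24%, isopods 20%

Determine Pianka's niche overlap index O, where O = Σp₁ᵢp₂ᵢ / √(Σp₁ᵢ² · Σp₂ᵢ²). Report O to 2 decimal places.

Convert percentages to proportions (divide by 100).
Σ p₁ᵢp₂ᵢ = 0.0062 + 0.0150 + 0.0893 + 0.0432 + 0.0160 = 0.1697
Σp_1ᵢ² = 0.02² + 0.25² + 0.47² + 0.18² + 0.08² = 0.0004 + 0.0625 + 0.2209 + 0.0324 + 0.0064 = 0.3226
Σp_2ᵢ² = 0.31² + 0.06² + 0.19² + 0.24² + 0.20² = 0.0961 + 0.0036 + 0.0361 + 0.0576 + 0.0400 = 0.2334
O = 0.1697 / √(0.3226 × 0.2334) = 0.1697 / 0.27440 = 0.6184

0.62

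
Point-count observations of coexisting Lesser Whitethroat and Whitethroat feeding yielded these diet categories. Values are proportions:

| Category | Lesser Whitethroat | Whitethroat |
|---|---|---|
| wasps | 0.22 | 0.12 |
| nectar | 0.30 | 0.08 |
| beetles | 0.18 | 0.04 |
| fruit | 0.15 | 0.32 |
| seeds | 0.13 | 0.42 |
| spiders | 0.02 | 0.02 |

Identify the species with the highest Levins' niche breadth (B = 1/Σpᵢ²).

Σp_Lessᵢ² = 0.22² + 0.30² + 0.18² + 0.15² + 0.13² + 0.02² = 0.0484 + 0.0900 + 0.0324 + 0.0225 + 0.0169 + 0.0004 = 0.2106
B_Less = 1 / 0.2106 = 4.7483
Σp_Whitᵢ² = 0.12² + 0.08² + 0.04² + 0.32² + 0.42² + 0.02² = 0.0144 + 0.0064 + 0.0016 + 0.1024 + 0.1764 + 0.0004 = 0.3016
B_Whit = 1 / 0.3016 = 3.3156
Highest B → broadest niche (most generalist): Lesser Whitethroat (B = 4.75).

Lesser Whitethroat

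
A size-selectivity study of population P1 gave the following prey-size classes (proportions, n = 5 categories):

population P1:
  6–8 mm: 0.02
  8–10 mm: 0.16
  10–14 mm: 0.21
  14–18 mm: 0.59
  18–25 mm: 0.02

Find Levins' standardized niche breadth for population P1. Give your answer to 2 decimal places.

0.35

Σpᵢ² = 0.02² + 0.16² + 0.21² + 0.59² + 0.02² = 0.0004 + 0.0256 + 0.0441 + 0.3481 + 0.0004 = 0.4186
B = 1 / 0.4186 = 2.3889
Bₛ = (B − 1)/(n − 1) = (2.3889 − 1)/(5 − 1) = 1.3889/4 = 0.3472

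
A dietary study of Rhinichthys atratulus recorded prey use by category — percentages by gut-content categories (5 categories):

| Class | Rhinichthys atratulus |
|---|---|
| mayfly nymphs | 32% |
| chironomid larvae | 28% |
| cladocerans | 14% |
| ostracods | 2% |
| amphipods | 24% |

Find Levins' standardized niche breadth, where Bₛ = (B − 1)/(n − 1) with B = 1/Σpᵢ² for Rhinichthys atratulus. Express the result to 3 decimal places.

Convert percentages to proportions (divide by 100).
Σpᵢ² = 0.32² + 0.28² + 0.14² + 0.02² + 0.24² = 0.1024 + 0.0784 + 0.0196 + 0.0004 + 0.0576 = 0.2584
B = 1 / 0.2584 = 3.86997
Bₛ = (B − 1)/(n − 1) = (3.86997 − 1)/(5 − 1) = 2.86997/4 = 0.71749

0.717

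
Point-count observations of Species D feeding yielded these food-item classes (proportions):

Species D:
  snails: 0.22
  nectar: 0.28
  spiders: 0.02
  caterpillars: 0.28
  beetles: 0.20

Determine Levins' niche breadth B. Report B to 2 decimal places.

4.07

Σpᵢ² = 0.22² + 0.28² + 0.02² + 0.28² + 0.20² = 0.0484 + 0.0784 + 0.0004 + 0.0784 + 0.0400 = 0.2456
B = 1 / 0.2456 = 4.0717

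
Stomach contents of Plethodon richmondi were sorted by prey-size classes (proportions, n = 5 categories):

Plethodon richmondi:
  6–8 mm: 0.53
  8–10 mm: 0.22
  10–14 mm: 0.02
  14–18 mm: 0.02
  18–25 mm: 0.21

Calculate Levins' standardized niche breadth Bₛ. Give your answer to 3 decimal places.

0.418

Σpᵢ² = 0.53² + 0.22² + 0.02² + 0.02² + 0.21² = 0.2809 + 0.0484 + 0.0004 + 0.0004 + 0.0441 = 0.3742
B = 1 / 0.3742 = 2.67237
Bₛ = (B − 1)/(n − 1) = (2.67237 − 1)/(5 − 1) = 1.67237/4 = 0.41809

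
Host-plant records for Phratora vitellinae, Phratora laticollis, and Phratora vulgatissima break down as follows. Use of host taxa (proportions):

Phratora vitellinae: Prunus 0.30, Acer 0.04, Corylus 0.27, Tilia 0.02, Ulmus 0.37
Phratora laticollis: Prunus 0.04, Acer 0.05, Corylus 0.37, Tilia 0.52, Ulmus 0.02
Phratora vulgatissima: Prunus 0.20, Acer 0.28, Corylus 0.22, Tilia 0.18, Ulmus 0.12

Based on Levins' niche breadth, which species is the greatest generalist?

Σp_viteᵢ² = 0.30² + 0.04² + 0.27² + 0.02² + 0.37² = 0.0900 + 0.0016 + 0.0729 + 0.0004 + 0.1369 = 0.3018
B_vite = 1 / 0.3018 = 3.3135
Σp_latiᵢ² = 0.04² + 0.05² + 0.37² + 0.52² + 0.02² = 0.0016 + 0.0025 + 0.1369 + 0.2704 + 0.0004 = 0.4118
B_lati = 1 / 0.4118 = 2.4284
Σp_vulgᵢ² = 0.20² + 0.28² + 0.22² + 0.18² + 0.12² = 0.0400 + 0.0784 + 0.0484 + 0.0324 + 0.0144 = 0.2136
B_vulg = 1 / 0.2136 = 4.6816
Highest B → broadest niche (most generalist): Phratora vulgatissima (B = 4.68).

Phratora vulgatissima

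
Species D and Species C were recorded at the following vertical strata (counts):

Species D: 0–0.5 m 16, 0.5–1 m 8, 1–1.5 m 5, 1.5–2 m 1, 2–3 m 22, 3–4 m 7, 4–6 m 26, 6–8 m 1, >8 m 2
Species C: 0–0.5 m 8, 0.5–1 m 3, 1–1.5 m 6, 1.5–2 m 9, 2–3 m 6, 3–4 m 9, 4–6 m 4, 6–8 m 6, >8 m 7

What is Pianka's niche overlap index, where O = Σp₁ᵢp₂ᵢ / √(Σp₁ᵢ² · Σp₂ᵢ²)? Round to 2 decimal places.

Proportions for Species D (n=88): 16/88=0.1818, 8/88=0.0909, 5/88=0.0568, 1/88=0.0114, 22/88=0.2500, 7/88=0.0795, 26/88=0.2955, 1/88=0.0114, 2/88=0.0227
Proportions for Species C (n=58): 8/58=0.1379, 3/58=0.0517, 6/58=0.1034, 9/58=0.1552, 6/58=0.1034, 9/58=0.1552, 4/58=0.0690, 6/58=0.1034, 7/58=0.1207
Σ p₁ᵢp₂ᵢ = 0.025070 + 0.004700 + 0.005873 + 0.001769 + 0.025850 + 0.012338 + 0.020390 + 0.001179 + 0.002740 = 0.099909
Σp_1ᵢ² = 0.1818² + 0.0909² + 0.0568² + 0.0114² + 0.2500² + 0.0795² + 0.2955² + 0.0114² + 0.0227² = 0.033051 + 0.008263 + 0.003226 + 0.000130 + 0.062500 + 0.006320 + 0.087320 + 0.000130 + 0.000515 = 0.201455
Σp_2ᵢ² = 0.1379² + 0.0517² + 0.1034² + 0.1552² + 0.1034² + 0.1552² + 0.0690² + 0.1034² + 0.1207² = 0.019016 + 0.002673 + 0.010692 + 0.024087 + 0.010692 + 0.024087 + 0.004761 + 0.010692 + 0.014568 = 0.121268
O = 0.099909 / √(0.201455 × 0.121268) = 0.099909 / 0.1563011 = 0.6392

0.64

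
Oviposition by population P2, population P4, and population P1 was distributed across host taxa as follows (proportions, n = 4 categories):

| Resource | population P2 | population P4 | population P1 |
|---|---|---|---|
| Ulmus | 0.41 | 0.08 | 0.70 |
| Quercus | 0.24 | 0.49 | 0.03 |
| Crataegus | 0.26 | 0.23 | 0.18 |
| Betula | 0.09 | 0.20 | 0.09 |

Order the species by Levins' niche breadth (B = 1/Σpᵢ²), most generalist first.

population P2 > population P4 > population P1

Σp_P2ᵢ² = 0.41² + 0.24² + 0.26² + 0.09² = 0.1681 + 0.0576 + 0.0676 + 0.0081 = 0.3014
B_P2 = 1 / 0.3014 = 3.3179
Σp_P4ᵢ² = 0.08² + 0.49² + 0.23² + 0.20² = 0.0064 + 0.2401 + 0.0529 + 0.0400 = 0.3394
B_P4 = 1 / 0.3394 = 2.9464
Σp_P1ᵢ² = 0.70² + 0.03² + 0.18² + 0.09² = 0.4900 + 0.0009 + 0.0324 + 0.0081 = 0.5314
B_P1 = 1 / 0.5314 = 1.8818
Ranking by B (broadest → narrowest): population P2 (3.32) > population P4 (2.95) > population P1 (1.88)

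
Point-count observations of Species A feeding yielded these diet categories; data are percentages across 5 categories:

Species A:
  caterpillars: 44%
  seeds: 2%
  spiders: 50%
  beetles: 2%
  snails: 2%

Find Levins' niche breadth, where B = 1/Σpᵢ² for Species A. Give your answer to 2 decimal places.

2.25

Convert percentages to proportions (divide by 100).
Σpᵢ² = 0.44² + 0.02² + 0.50² + 0.02² + 0.02² = 0.1936 + 0.0004 + 0.2500 + 0.0004 + 0.0004 = 0.4448
B = 1 / 0.4448 = 2.2482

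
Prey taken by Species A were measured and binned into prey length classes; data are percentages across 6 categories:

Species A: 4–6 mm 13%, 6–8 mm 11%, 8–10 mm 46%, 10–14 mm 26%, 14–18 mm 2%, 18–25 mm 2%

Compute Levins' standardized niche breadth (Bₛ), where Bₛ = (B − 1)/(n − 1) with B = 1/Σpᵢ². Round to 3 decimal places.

0.447

Convert percentages to proportions (divide by 100).
Σpᵢ² = 0.13² + 0.11² + 0.46² + 0.26² + 0.02² + 0.02² = 0.0169 + 0.0121 + 0.2116 + 0.0676 + 0.0004 + 0.0004 = 0.3090
B = 1 / 0.3090 = 3.23625
Bₛ = (B − 1)/(n − 1) = (3.23625 − 1)/(6 − 1) = 2.23625/5 = 0.44725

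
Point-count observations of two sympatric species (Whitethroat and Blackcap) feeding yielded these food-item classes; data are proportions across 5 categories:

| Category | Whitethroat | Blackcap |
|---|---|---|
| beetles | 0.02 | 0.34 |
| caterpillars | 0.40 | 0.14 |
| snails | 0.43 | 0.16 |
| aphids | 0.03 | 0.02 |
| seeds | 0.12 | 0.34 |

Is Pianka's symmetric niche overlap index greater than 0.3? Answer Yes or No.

Yes

Σ p₁ᵢp₂ᵢ = 0.0068 + 0.0560 + 0.0688 + 0.0006 + 0.0408 = 0.1730
Σp_1ᵢ² = 0.02² + 0.40² + 0.43² + 0.03² + 0.12² = 0.0004 + 0.1600 + 0.1849 + 0.0009 + 0.0144 = 0.3606
Σp_2ᵢ² = 0.34² + 0.14² + 0.16² + 0.02² + 0.34² = 0.1156 + 0.0196 + 0.0256 + 0.0004 + 0.1156 = 0.2768
O = 0.1730 / √(0.3606 × 0.2768) = 0.1730 / 0.31593 = 0.5476
O = 0.5476 > 0.3 → Yes.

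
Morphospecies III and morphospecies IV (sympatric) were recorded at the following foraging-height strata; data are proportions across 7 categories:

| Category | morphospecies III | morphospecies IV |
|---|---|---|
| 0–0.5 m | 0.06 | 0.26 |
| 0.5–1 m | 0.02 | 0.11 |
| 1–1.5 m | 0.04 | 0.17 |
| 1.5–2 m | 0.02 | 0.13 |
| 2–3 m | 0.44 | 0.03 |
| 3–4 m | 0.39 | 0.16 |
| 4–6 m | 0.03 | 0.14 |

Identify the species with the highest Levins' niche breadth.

Σp_IIIᵢ² = 0.06² + 0.02² + 0.04² + 0.02² + 0.44² + 0.39² + 0.03² = 0.0036 + 0.0004 + 0.0016 + 0.0004 + 0.1936 + 0.1521 + 0.0009 = 0.3526
B_III = 1 / 0.3526 = 2.8361
Σp_IVᵢ² = 0.26² + 0.11² + 0.17² + 0.13² + 0.03² + 0.16² + 0.14² = 0.0676 + 0.0121 + 0.0289 + 0.0169 + 0.0009 + 0.0256 + 0.0196 = 0.1716
B_IV = 1 / 0.1716 = 5.8275
Highest B → broadest niche (most generalist): morphospecies IV (B = 5.83).

morphospecies IV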